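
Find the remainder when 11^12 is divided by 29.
Use repeated squaring. Binary(12) = 1100. Walk through the bits of the exponent 12 left-to-right: at each bit after the leading one, square the running value, then multiply by 11 if the bit is 1 (always reducing mod 29):
  bit 1 = 1 (leading): start with 11.
  bit 2 = 1: square 11^2 = 121 ≡ 5; bit is 1, so multiply 5·11 = 55 ≡ 26 (mod 29).
  bit 3 = 0: square 26^2 = 676 ≡ 9 (mod 29).
  bit 4 = 0: square 9^2 = 81 ≡ 23 (mod 29).
Final value: 11^12 ≡ 23 (mod 29).

Final answer: 23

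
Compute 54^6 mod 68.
Use repeated squaring. Binary(6) = 110. Walk through the bits of the exponent 6 left-to-right: at each bit after the leading one, square the running value, then multiply by 54 if the bit is 1 (always reducing mod 68):
  bit 1 = 1 (leading): start with 54.
  bit 2 = 1: square 54^2 = 2916 ≡ 60; bit is 1, so multiply 60·54 = 3240 ≡ 44 (mod 68).
  bit 3 = 0: square 44^2 = 1936 ≡ 32 (mod 68).
Final value: 54^6 ≡ 32 (mod 68).

Final answer: 32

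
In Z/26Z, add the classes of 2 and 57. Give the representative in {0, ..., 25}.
Reduce the summands first: 57 ≡ 5 (mod 26), so 2 + 57 ≡ 2 + 5 (mod 26). 2 + 5 = 7; 7 = 0·26 + 7, so (2 + 57) mod 26 = 7.

Final answer: 7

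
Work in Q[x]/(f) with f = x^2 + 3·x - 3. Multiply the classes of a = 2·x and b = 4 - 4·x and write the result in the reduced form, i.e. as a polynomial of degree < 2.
a · b ≡ 32·x - 24 (mod f(x))

First multiply in Q[x] without reducing: a · b = -8·x^2 + 8·x. Now divide by f(x) = x^2 + 3·x - 3, eliminating the leading term at each step:
  leading term -8·x^2: subtract (-8)·f(x) = -8·x^2 - 24·x + 24, leaving 32·x - 24
The degree is now < 2, so this is the remainder. Hence a · b ≡ 32·x - 24 in Q[x]/(f).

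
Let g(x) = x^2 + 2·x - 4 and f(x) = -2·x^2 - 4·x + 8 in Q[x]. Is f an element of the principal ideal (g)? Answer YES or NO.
YES

In Q[x] the ideal (g) consists of all multiples of g, so f ∈ (g) iff g | f, i.e. iff the remainder of f on division by g is 0. Divide f by g (g is monic, so eliminate the leading term of the running remainder at each step):
  leading term -2·x^2: subtract (-2)·g(x) = -2·x^2 - 4·x + 8, leaving 0
The remainder is 0, so f(x) = g(x) · h(x) with h(x) = -2. Hence g | f, i.e. f ∈ (g).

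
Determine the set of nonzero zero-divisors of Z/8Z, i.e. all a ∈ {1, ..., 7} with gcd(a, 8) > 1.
An element a ∈ Z/8Z (with a ≠ 0) is a zero-divisor iff gcd(a, 8) > 1 (because a is a unit precisely when gcd(a, n) = 1, and in Z/nZ every nonzero, non-unit element is a zero-divisor). Scan a = 1, ..., 7 and keep those with gcd(a, 8) > 1:
  gcd(2, 8) = 2, gcd(4, 8) = 4, gcd(6, 8) = 2.
All other a ∈ {1, ..., 7} have gcd(a, 8) = 1 and are units. So the nonzero zero-divisors are exactly the 3 values of a appearing in this scan.

Final answer: nonzero zero-divisors of Z/8Z = {2, 4, 6}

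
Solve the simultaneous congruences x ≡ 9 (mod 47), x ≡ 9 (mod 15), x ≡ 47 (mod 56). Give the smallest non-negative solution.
x ≡ 21159 (mod 39480); the representative in [0, 39480) is 21159

The moduli 47, 15, 56 are pairwise coprime, so by the CRT there is a unique solution mod 47·15·56 = 39480.
Solve by successive substitution. Start with x ≡ 9 (mod 47).
  Combine with x ≡ 9 (mod 15): write x = 9 + 47·t and require 9 + 47·t ≡ 9 (mod 15), i.e. 47·t ≡ 9 − 9 ≡ 0 (mod 15). Since 47^(−1) ≡ 8 (mod 15) (47 ≡ 2 (mod 15)), t ≡ 8·0 ≡ 0 (mod 15). So x ≡ 9 + 47·0 = 9 (mod 705).
  Combine with x ≡ 47 (mod 56): write x = 9 + 705·t and require 9 + 705·t ≡ 47 (mod 56), i.e. 705·t ≡ 47 − 9 ≡ 38 (mod 56). Since 705^(−1) ≡ 17 (mod 56) (705 ≡ 33 (mod 56)), t ≡ 17·38 ≡ 30 (mod 56). So x ≡ 9 + 705·30 = 21159 (mod 39480).
Unique solution in [0, 39480): x = 21159.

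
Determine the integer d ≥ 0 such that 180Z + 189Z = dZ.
(180, 189) = (9); d = 9

In the PID Z, (a, b) is generated by gcd(a, b). Compute gcd(189, 180) with the extended Euclidean algorithm, tracking rows (r, s, t) with s·189 + t·180 = r:
  row A: (189, 1, 0)   [1·189 + 0·180 = 189]
  row B: (180, 0, 1)   [0·189 + 1·180 = 180]
  189 = 1·180 + 9   → row C = row A − 1·row B = (9, 1, −1)   [check: 1·189 − 1·180 = 9]
  180 = 20·9 + 0   → remainder 0, stop. gcd = 9 (last nonzero row C).
So gcd(180, 189) = 9, with Bézout identity 1·189 − 1·180 = 9. Containment (⊇): the Bézout identity exhibits 9 as an element of (180, 189), giving (9) ⊆ (180, 189). Containment (⊆): since 9 | 180 and 9 | 189 (180 = 9·20, 189 = 9·21), every Z-linear combination of 180 and 189 is divisible by 9, so (180, 189) ⊆ (9). Therefore (180, 189) = (9), d = 9.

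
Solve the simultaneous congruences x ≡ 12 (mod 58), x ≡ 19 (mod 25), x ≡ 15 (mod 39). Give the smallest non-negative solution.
The moduli 58, 25, 39 are pairwise coprime, so by the CRT there is a unique solution mod 58·25·39 = 56550.
Solve by successive substitution. Start with x ≡ 12 (mod 58).
  Combine with x ≡ 19 (mod 25): write x = 12 + 58·t and require 12 + 58·t ≡ 19 (mod 25), i.e. 58·t ≡ 19 − 12 ≡ 7 (mod 25). Since 58^(−1) ≡ 22 (mod 25) (58 ≡ 8 (mod 25)), t ≡ 22·7 ≡ 4 (mod 25). So x ≡ 12 + 58·4 = 244 (mod 1450).
  Combine with x ≡ 15 (mod 39): write x = 244 + 1450·t and require 244 + 1450·t ≡ 15 (mod 39), i.e. 1450·t ≡ 15 − 244 ≡ 5 (mod 39). Since 1450^(−1) ≡ 28 (mod 39) (1450 ≡ 7 (mod 39)), t ≡ 28·5 ≡ 23 (mod 39). So x ≡ 244 + 1450·23 = 33594 (mod 56550).
Unique solution in [0, 56550): x = 33594.

Final answer: x ≡ 33594 (mod 56550); the representative in [0, 56550) is 33594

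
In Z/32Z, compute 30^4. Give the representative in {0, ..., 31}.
16

Use repeated squaring. Binary(4) = 100. Walk through the bits of the exponent 4 left-to-right: at each bit after the leading one, square the running value, then multiply by 30 if the bit is 1 (always reducing mod 32):
  bit 1 = 1 (leading): start with 30.
  bit 2 = 0: square 30^2 = 900 ≡ 4 (mod 32).
  bit 3 = 0: square 4^2 = 16 (mod 32).
Final value: 30^4 ≡ 16 (mod 32).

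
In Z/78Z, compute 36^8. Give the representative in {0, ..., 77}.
Use repeated squaring. Binary(8) = 1000. Walk through the bits of the exponent 8 left-to-right: at each bit after the leading one, square the running value, then multiply by 36 if the bit is 1 (always reducing mod 78):
  bit 1 = 1 (leading): start with 36.
  bit 2 = 0: square 36^2 = 1296 ≡ 48 (mod 78).
  bit 3 = 0: square 48^2 = 2304 ≡ 42 (mod 78).
  bit 4 = 0: square 42^2 = 1764 ≡ 48 (mod 78).
Final value: 36^8 ≡ 48 (mod 78).

Final answer: 48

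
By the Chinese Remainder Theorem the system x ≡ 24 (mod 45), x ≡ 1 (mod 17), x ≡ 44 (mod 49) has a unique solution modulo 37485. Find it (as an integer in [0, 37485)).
x ≡ 30669 (mod 37485); the representative in [0, 37485) is 30669

The moduli 45, 17, 49 are pairwise coprime, so by the CRT there is a unique solution mod 45·17·49 = 37485.
Solve by successive substitution. Start with x ≡ 24 (mod 45).
  Combine with x ≡ 1 (mod 17): write x = 24 + 45·t and require 24 + 45·t ≡ 1 (mod 17), i.e. 45·t ≡ 1 − 24 ≡ 11 (mod 17). Since 45^(−1) ≡ 14 (mod 17) (45 ≡ 11 (mod 17)), t ≡ 14·11 ≡ 1 (mod 17). So x ≡ 24 + 45·1 = 69 (mod 765).
  Combine with x ≡ 44 (mod 49): write x = 69 + 765·t and require 69 + 765·t ≡ 44 (mod 49), i.e. 765·t ≡ 44 − 69 ≡ 24 (mod 49). Since 765^(−1) ≡ 18 (mod 49) (765 ≡ 30 (mod 49)), t ≡ 18·24 ≡ 40 (mod 49). So x ≡ 69 + 765·40 = 30669 (mod 37485).
Unique solution in [0, 37485): x = 30669.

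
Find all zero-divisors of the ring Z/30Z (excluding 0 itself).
nonzero zero-divisors of Z/30Z = {2, 3, 4, 5, 6, 8, 9, 10, 12, 14, 15, 16, 18, 20, 21, 22, 24, 25, 26, 27, 28}

An element a ∈ Z/30Z (with a ≠ 0) is a zero-divisor iff gcd(a, 30) > 1 (because a is a unit precisely when gcd(a, n) = 1, and in Z/nZ every nonzero, non-unit element is a zero-divisor). Scan a = 1, ..., 29 and keep those with gcd(a, 30) > 1:
  gcd(2, 30) = 2, gcd(3, 30) = 3, gcd(4, 30) = 2, gcd(5, 30) = 5, gcd(6, 30) = 6, gcd(8, 30) = 2, gcd(9, 30) = 3, gcd(10, 30) = 10, gcd(12, 30) = 6, gcd(14, 30) = 2, gcd(15, 30) = 15, gcd(16, 30) = 2, gcd(18, 30) = 6, gcd(20, 30) = 10, gcd(21, 30) = 3, gcd(22, 30) = 2, gcd(24, 30) = 6, gcd(25, 30) = 5, gcd(26, 30) = 2, gcd(27, 30) = 3, gcd(28, 30) = 2.
All other a ∈ {1, ..., 29} have gcd(a, 30) = 1 and are units. So the nonzero zero-divisors are exactly the 21 values of a appearing in this scan.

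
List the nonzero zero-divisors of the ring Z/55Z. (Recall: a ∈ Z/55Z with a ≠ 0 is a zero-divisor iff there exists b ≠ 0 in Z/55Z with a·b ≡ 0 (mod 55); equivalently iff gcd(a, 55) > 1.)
nonzero zero-divisors of Z/55Z = {5, 10, 11, 15, 20, 22, 25, 30, 33, 35, 40, 44, 45, 50}

An element a ∈ Z/55Z (with a ≠ 0) is a zero-divisor iff gcd(a, 55) > 1 (because a is a unit precisely when gcd(a, n) = 1, and in Z/nZ every nonzero, non-unit element is a zero-divisor). Scan a = 1, ..., 54 and keep those with gcd(a, 55) > 1:
  gcd(5, 55) = 5, gcd(10, 55) = 5, gcd(11, 55) = 11, gcd(15, 55) = 5, gcd(20, 55) = 5, gcd(22, 55) = 11, gcd(25, 55) = 5, gcd(30, 55) = 5, gcd(33, 55) = 11, gcd(35, 55) = 5, gcd(40, 55) = 5, gcd(44, 55) = 11, gcd(45, 55) = 5, gcd(50, 55) = 5.
All other a ∈ {1, ..., 54} have gcd(a, 55) = 1 and are units. So the nonzero zero-divisors are exactly the 14 values of a appearing in this scan.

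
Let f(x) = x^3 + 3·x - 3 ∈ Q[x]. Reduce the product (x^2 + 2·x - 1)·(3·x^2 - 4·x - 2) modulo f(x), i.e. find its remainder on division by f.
First multiply in Q[x] without reducing: a · b = 3·x^4 + 2·x^3 - 13·x^2 + 2. Now divide by f(x) = x^3 + 3·x - 3, eliminating the leading term at each step:
  leading term 3·x^4: subtract (3·x)·f(x) = 3·x^4 + 9·x^2 - 9·x, leaving 2·x^3 - 22·x^2 + 9·x + 2
  leading term 2·x^3: subtract (2)·f(x) = 2·x^3 + 6·x - 6, leaving -22·x^2 + 3·x + 8
The degree is now < 3, so this is the remainder. Hence a · b ≡ -22·x^2 + 3·x + 8 in Q[x]/(f).

Final answer: a · b ≡ -22·x^2 + 3·x + 8 (mod f(x))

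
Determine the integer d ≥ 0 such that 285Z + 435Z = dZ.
(285, 435) = (15); d = 15

In the PID Z, (a, b) is generated by gcd(a, b). Compute gcd(435, 285) with the extended Euclidean algorithm, tracking rows (r, s, t) with s·435 + t·285 = r:
  row A: (435, 1, 0)   [1·435 + 0·285 = 435]
  row B: (285, 0, 1)   [0·435 + 1·285 = 285]
  435 = 1·285 + 150   → row C = row A − 1·row B = (150, 1, −1)   [check: 1·435 − 1·285 = 150]
  285 = 1·150 + 135   → row D = row B − 1·row C = (135, −1, 2)   [check: −1·435 + 2·285 = 135]
  150 = 1·135 + 15   → row E = row C − 1·row D = (15, 2, −3)   [check: 2·435 − 3·285 = 15]
  135 = 9·15 + 0   → remainder 0, stop. gcd = 15 (last nonzero row E).
So gcd(285, 435) = 15, with Bézout identity 2·435 − 3·285 = 15. Containment (⊇): the Bézout identity exhibits 15 as an element of (285, 435), giving (15) ⊆ (285, 435). Containment (⊆): since 15 | 285 and 15 | 435 (285 = 15·19, 435 = 15·29), every Z-linear combination of 285 and 435 is divisible by 15, so (285, 435) ⊆ (15). Therefore (285, 435) = (15), d = 15.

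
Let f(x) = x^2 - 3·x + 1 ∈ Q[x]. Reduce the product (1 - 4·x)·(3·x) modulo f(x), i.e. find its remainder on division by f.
a · b ≡ 12 - 33·x (mod f(x))

First multiply in Q[x] without reducing: a · b = -12·x^2 + 3·x. Now divide by f(x) = x^2 - 3·x + 1, eliminating the leading term at each step:
  leading term -12·x^2: subtract (-12)·f(x) = -12·x^2 + 36·x - 12, leaving 12 - 33·x
The degree is now < 2, so this is the remainder. Hence a · b ≡ 12 - 33·x in Q[x]/(f).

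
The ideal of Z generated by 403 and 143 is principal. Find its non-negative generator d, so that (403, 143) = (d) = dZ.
(403, 143) = (13); d = 13

In the PID Z, (a, b) is generated by gcd(a, b). Compute gcd(403, 143) with the extended Euclidean algorithm, tracking rows (r, s, t) with s·403 + t·143 = r:
  row A: (403, 1, 0)   [1·403 + 0·143 = 403]
  row B: (143, 0, 1)   [0·403 + 1·143 = 143]
  403 = 2·143 + 117   → row C = row A − 2·row B = (117, 1, −2)   [check: 1·403 − 2·143 = 117]
  143 = 1·117 + 26   → row D = row B − 1·row C = (26, −1, 3)   [check: −1·403 + 3·143 = 26]
  117 = 4·26 + 13   → row E = row C − 4·row D = (13, 5, −14)   [check: 5·403 − 14·143 = 13]
  26 = 2·13 + 0   → remainder 0, stop. gcd = 13 (last nonzero row E).
So gcd(403, 143) = 13, with Bézout identity 5·403 − 14·143 = 13. Containment (⊇): the Bézout identity exhibits 13 as an element of (403, 143), giving (13) ⊆ (403, 143). Containment (⊆): since 13 | 403 and 13 | 143 (403 = 13·31, 143 = 13·11), every Z-linear combination of 403 and 143 is divisible by 13, so (403, 143) ⊆ (13). Therefore (403, 143) = (13), d = 13.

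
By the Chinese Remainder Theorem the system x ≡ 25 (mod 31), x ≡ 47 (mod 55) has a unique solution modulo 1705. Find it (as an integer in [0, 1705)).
The moduli 31, 55 are pairwise coprime, so by the CRT there is a unique solution mod 31·55 = 1705.
Solve by successive substitution. Start with x ≡ 25 (mod 31).
  Combine with x ≡ 47 (mod 55): write x = 25 + 31·t and require 25 + 31·t ≡ 47 (mod 55), i.e. 31·t ≡ 47 − 25 ≡ 22 (mod 55). Since 31^(−1) ≡ 16 (mod 55), t ≡ 16·22 ≡ 22 (mod 55). So x ≡ 25 + 31·22 = 707 (mod 1705).
Unique solution in [0, 1705): x = 707.

Final answer: x ≡ 707 (mod 1705); the representative in [0, 1705) is 707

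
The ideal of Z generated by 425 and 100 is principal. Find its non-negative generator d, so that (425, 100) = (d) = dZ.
(425, 100) = (25); d = 25

In the PID Z, (a, b) is generated by gcd(a, b). Compute gcd(425, 100) with the extended Euclidean algorithm, tracking rows (r, s, t) with s·425 + t·100 = r:
  row A: (425, 1, 0)   [1·425 + 0·100 = 425]
  row B: (100, 0, 1)   [0·425 + 1·100 = 100]
  425 = 4·100 + 25   → row C = row A − 4·row B = (25, 1, −4)   [check: 1·425 − 4·100 = 25]
  100 = 4·25 + 0   → remainder 0, stop. gcd = 25 (last nonzero row C).
So gcd(425, 100) = 25, with Bézout identity 1·425 − 4·100 = 25. Containment (⊇): the Bézout identity exhibits 25 as an element of (425, 100), giving (25) ⊆ (425, 100). Containment (⊆): since 25 | 425 and 25 | 100 (425 = 25·17, 100 = 25·4), every Z-linear combination of 425 and 100 is divisible by 25, so (425, 100) ⊆ (25). Therefore (425, 100) = (25), d = 25.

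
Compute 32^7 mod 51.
8

Use repeated squaring. Binary(7) = 111. Walk through the bits of the exponent 7 left-to-right: at each bit after the leading one, square the running value, then multiply by 32 if the bit is 1 (always reducing mod 51):
  bit 1 = 1 (leading): start with 32.
  bit 2 = 1: square 32^2 = 1024 ≡ 4; bit is 1, so multiply 4·32 = 128 ≡ 26 (mod 51).
  bit 3 = 1: square 26^2 = 676 ≡ 13; bit is 1, so multiply 13·32 = 416 ≡ 8 (mod 51).
Final value: 32^7 ≡ 8 (mod 51).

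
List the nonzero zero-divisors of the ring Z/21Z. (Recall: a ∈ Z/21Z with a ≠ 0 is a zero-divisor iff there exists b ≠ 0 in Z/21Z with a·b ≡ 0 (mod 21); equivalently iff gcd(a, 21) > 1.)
nonzero zero-divisors of Z/21Z = {3, 6, 7, 9, 12, 14, 15, 18}

An element a ∈ Z/21Z (with a ≠ 0) is a zero-divisor iff gcd(a, 21) > 1 (because a is a unit precisely when gcd(a, n) = 1, and in Z/nZ every nonzero, non-unit element is a zero-divisor). Scan a = 1, ..., 20 and keep those with gcd(a, 21) > 1:
  gcd(3, 21) = 3, gcd(6, 21) = 3, gcd(7, 21) = 7, gcd(9, 21) = 3, gcd(12, 21) = 3, gcd(14, 21) = 7, gcd(15, 21) = 3, gcd(18, 21) = 3.
All other a ∈ {1, ..., 20} have gcd(a, 21) = 1 and are units. So the nonzero zero-divisors are exactly the 8 values of a appearing in this scan.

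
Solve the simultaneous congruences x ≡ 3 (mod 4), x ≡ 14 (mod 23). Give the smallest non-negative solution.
x ≡ 83 (mod 92); the representative in [0, 92) is 83

The moduli 4, 23 are pairwise coprime, so by the CRT there is a unique solution mod 4·23 = 92.
Solve by successive substitution. Start with x ≡ 3 (mod 4).
  Combine with x ≡ 14 (mod 23): write x = 3 + 4·t and require 3 + 4·t ≡ 14 (mod 23), i.e. 4·t ≡ 14 − 3 ≡ 11 (mod 23). Since 4^(−1) ≡ 6 (mod 23), t ≡ 6·11 ≡ 20 (mod 23). So x ≡ 3 + 4·20 = 83 (mod 92).
Unique solution in [0, 92): x = 83.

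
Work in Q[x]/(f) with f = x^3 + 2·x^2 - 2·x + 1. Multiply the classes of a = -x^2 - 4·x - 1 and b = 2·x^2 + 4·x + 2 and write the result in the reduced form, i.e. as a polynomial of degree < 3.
First multiply in Q[x] without reducing: a · b = -2·x^4 - 12·x^3 - 20·x^2 - 12·x - 2. Now divide by f(x) = x^3 + 2·x^2 - 2·x + 1, eliminating the leading term at each step:
  leading term -2·x^4: subtract (-2·x)·f(x) = -2·x^4 - 4·x^3 + 4·x^2 - 2·x, leaving -8·x^3 - 24·x^2 - 10·x - 2
  leading term -8·x^3: subtract (-8)·f(x) = -8·x^3 - 16·x^2 + 16·x - 8, leaving -8·x^2 - 26·x + 6
The degree is now < 3, so this is the remainder. Hence a · b ≡ -8·x^2 - 26·x + 6 in Q[x]/(f).

Final answer: a · b ≡ -8·x^2 - 26·x + 6 (mod f(x))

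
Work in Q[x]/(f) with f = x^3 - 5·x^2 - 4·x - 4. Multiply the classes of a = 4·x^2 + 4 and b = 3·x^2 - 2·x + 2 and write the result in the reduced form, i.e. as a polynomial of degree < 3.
a · b ≡ 328·x^2 + 248·x + 216 (mod f(x))

First multiply in Q[x] without reducing: a · b = 12·x^4 - 8·x^3 + 20·x^2 - 8·x + 8. Now divide by f(x) = x^3 - 5·x^2 - 4·x - 4, eliminating the leading term at each step:
  leading term 12·x^4: subtract (12·x)·f(x) = 12·x^4 - 60·x^3 - 48·x^2 - 48·x, leaving 52·x^3 + 68·x^2 + 40·x + 8
  leading term 52·x^3: subtract (52)·f(x) = 52·x^3 - 260·x^2 - 208·x - 208, leaving 328·x^2 + 248·x + 216
The degree is now < 3, so this is the remainder. Hence a · b ≡ 328·x^2 + 248·x + 216 in Q[x]/(f).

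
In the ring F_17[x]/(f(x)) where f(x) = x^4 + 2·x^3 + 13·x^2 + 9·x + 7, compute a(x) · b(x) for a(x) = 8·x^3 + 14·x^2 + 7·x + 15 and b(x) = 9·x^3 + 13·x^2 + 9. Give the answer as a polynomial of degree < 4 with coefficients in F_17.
Multiply as integer polynomials: a · b = 72·x^6 + 230·x^5 + 245·x^4 + 298·x^3 + 321·x^2 + 63·x + 135. Reducing coefficients mod 17: a · b ≡ 4·x^6 + 9·x^5 + 7·x^4 + 9·x^3 + 15·x^2 + 12·x + 16. Now divide by f(x) = x^4 + 2·x^3 + 13·x^2 + 9·x + 7 in F_17[x], eliminating the leading term at each step:
  leading term 4·x^6: subtract (4·x^2)·f(x) = 4·x^6 + 8·x^5 + x^4 + 2·x^3 + 11·x^2, leaving x^5 + 6·x^4 + 7·x^3 + 4·x^2 + 12·x + 16 (coefficients mod 17)
  leading term x^5: subtract (x)·f(x) = x^5 + 2·x^4 + 13·x^3 + 9·x^2 + 7·x, leaving 4·x^4 + 11·x^3 + 12·x^2 + 5·x + 16 (coefficients mod 17)
  leading term 4·x^4: subtract (4)·f(x) = 4·x^4 + 8·x^3 + x^2 + 2·x + 11, leaving 3·x^3 + 11·x^2 + 3·x + 5 (coefficients mod 17)
The degree is now < 4, so this is the remainder. Hence a · b ≡ 3·x^3 + 11·x^2 + 3·x + 5 in F_17[x]/(f).

Final answer: a · b ≡ 3·x^3 + 11·x^2 + 3·x + 5 (mod f(x))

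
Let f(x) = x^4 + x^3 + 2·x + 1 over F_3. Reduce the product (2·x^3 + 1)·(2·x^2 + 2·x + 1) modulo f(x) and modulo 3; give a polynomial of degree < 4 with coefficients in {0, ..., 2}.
a · b ≡ 2·x^3 + x + 1 (mod f(x))

Multiply as integer polynomials: a · b = 4·x^5 + 4·x^4 + 2·x^3 + 2·x^2 + 2·x + 1. Reducing coefficients mod 3: a · b ≡ x^5 + x^4 + 2·x^3 + 2·x^2 + 2·x + 1. Now divide by f(x) = x^4 + x^3 + 2·x + 1 in F_3[x], eliminating the leading term at each step:
  leading term x^5: subtract (x)·f(x) = x^5 + x^4 + 2·x^2 + x, leaving 2·x^3 + x + 1 (coefficients mod 3)
The degree is now < 4, so this is the remainder. Hence a · b ≡ 2·x^3 + x + 1 in F_3[x]/(f).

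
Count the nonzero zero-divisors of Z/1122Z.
Z/1122Z has 801 nonzero zero-divisors

In Z/1122Z each nonzero element is either a unit (gcd with 1122 is 1) or a zero-divisor (gcd > 1). The number of units is φ(1122): factorise 1122 = 2 · 3 · 11 · 17, so φ(1122) = (2 − 1) · (3 − 1) · (11 − 1) · (17 − 1) = 1 · 2 · 10 · 16 = 320. The nonzero elements number 1122 − 1 = 1121. Hence the nonzero zero-divisors number 1121 − 320 = 801.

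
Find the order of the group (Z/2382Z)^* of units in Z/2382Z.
(Z/2382Z)^* consists of the classes a with gcd(a, 2382) = 1, so its order is φ(2382). φ is multiplicative, with φ(p^e) = p^e − p^(e−1). Factorise 2382 = 2 · 3 · 397. Then
  φ(2382) = (2 − 1) · (3 − 1) · (397 − 1) = 1 · 2 · 396 = 792.
Thus |(Z/2382Z)^*| = 792.

Final answer: |(Z/2382Z)^*| = 792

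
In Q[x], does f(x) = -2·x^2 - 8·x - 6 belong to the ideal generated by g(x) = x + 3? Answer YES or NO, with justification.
YES

In Q[x] the ideal (g) consists of all multiples of g, so f ∈ (g) iff g | f, i.e. iff the remainder of f on division by g is 0. Divide f by g (g is monic, so eliminate the leading term of the running remainder at each step):
  leading term -2·x^2: subtract (-2·x)·g(x) = -2·x^2 - 6·x, leaving -2·x - 6
  leading term -2·x: subtract (-2)·g(x) = -2·x - 6, leaving 0
The remainder is 0, so f(x) = g(x) · h(x) with h(x) = -2·x - 2. Hence g | f, i.e. f ∈ (g).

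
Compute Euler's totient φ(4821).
φ is multiplicative, with φ(p^e) = p^e − p^(e−1). Factorise 4821 = 3 · 1607. Then
  φ(4821) = (3 − 1) · (1607 − 1) = 2 · 1606 = 3212.

Final answer: φ(4821) = 3212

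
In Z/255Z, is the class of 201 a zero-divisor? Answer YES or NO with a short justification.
gcd(201, 255) = 3 > 1, so 201 is not a unit in Z/255Z. In Z/nZ every nonzero non-unit is a zero-divisor: explicitly, take b = 255/gcd = 85 ≠ 0 (mod 255); then 201·85 = 17085 = 67·255, i.e. 201·85 ≡ 0 (mod 255). So 201 is a zero-divisor.

Final answer: YES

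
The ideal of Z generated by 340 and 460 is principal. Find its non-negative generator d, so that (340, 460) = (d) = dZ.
In the PID Z, (a, b) is generated by gcd(a, b). Compute gcd(460, 340) with the extended Euclidean algorithm, tracking rows (r, s, t) with s·460 + t·340 = r:
  row A: (460, 1, 0)   [1·460 + 0·340 = 460]
  row B: (340, 0, 1)   [0·460 + 1·340 = 340]
  460 = 1·340 + 120   → row C = row A − 1·row B = (120, 1, −1)   [check: 1·460 − 1·340 = 120]
  340 = 2·120 + 100   → row D = row B − 2·row C = (100, −2, 3)   [check: −2·460 + 3·340 = 100]
  120 = 1·100 + 20   → row E = row C − 1·row D = (20, 3, −4)   [check: 3·460 − 4·340 = 20]
  100 = 5·20 + 0   → remainder 0, stop. gcd = 20 (last nonzero row E).
So gcd(340, 460) = 20, with Bézout identity 3·460 − 4·340 = 20. Containment (⊇): the Bézout identity exhibits 20 as an element of (340, 460), giving (20) ⊆ (340, 460). Containment (⊆): since 20 | 340 and 20 | 460 (340 = 20·17, 460 = 20·23), every Z-linear combination of 340 and 460 is divisible by 20, so (340, 460) ⊆ (20). Therefore (340, 460) = (20), d = 20.

Final answer: (340, 460) = (20); d = 20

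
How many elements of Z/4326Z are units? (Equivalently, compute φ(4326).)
An element a ∈ Z/4326Z is a unit iff gcd(a, 4326) = 1, so the number of units is φ(4326). φ is multiplicative, with φ(p^e) = p^e − p^(e−1). Factorise 4326 = 2 · 3 · 7 · 103. Then
  φ(4326) = (2 − 1) · (3 − 1) · (7 − 1) · (103 − 1) = 1 · 2 · 6 · 102 = 1224.

Final answer: Z/4326Z has φ(4326) = 1224 units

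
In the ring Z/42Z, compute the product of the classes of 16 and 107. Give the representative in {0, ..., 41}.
Reduce the factors first: 107 ≡ 23 (mod 42), so 16 · 107 ≡ 16 · 23 (mod 42). 16 · 23 = 368. Dividing by 42: 368 = 8·42 + 32. So (16 · 107) mod 42 = 32.

Final answer: 32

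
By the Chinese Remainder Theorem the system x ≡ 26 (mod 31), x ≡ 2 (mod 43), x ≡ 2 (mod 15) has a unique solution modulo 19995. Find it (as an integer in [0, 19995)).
The moduli 31, 43, 15 are pairwise coprime, so by the CRT there is a unique solution mod 31·43·15 = 19995.
Solve by successive substitution. Start with x ≡ 26 (mod 31).
  Combine with x ≡ 2 (mod 43): write x = 26 + 31·t and require 26 + 31·t ≡ 2 (mod 43), i.e. 31·t ≡ 2 − 26 ≡ 19 (mod 43). Since 31^(−1) ≡ 25 (mod 43), t ≡ 25·19 ≡ 2 (mod 43). So x ≡ 26 + 31·2 = 88 (mod 1333).
  Combine with x ≡ 2 (mod 15): write x = 88 + 1333·t and require 88 + 1333·t ≡ 2 (mod 15), i.e. 1333·t ≡ 2 − 88 ≡ 4 (mod 15). Since 1333^(−1) ≡ 7 (mod 15) (1333 ≡ 13 (mod 15)), t ≡ 7·4 ≡ 13 (mod 15). So x ≡ 88 + 1333·13 = 17417 (mod 19995).
Unique solution in [0, 19995): x = 17417.

Final answer: x ≡ 17417 (mod 19995); the representative in [0, 19995) is 17417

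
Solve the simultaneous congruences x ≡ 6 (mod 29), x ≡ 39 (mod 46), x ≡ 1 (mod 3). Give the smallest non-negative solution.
x ≡ 499 (mod 4002); the representative in [0, 4002) is 499

The moduli 29, 46, 3 are pairwise coprime, so by the CRT there is a unique solution mod 29·46·3 = 4002.
Solve by successive substitution. Start with x ≡ 6 (mod 29).
  Combine with x ≡ 39 (mod 46): write x = 6 + 29·t and require 6 + 29·t ≡ 39 (mod 46), i.e. 29·t ≡ 39 − 6 ≡ 33 (mod 46). Since 29^(−1) ≡ 27 (mod 46), t ≡ 27·33 ≡ 17 (mod 46). So x ≡ 6 + 29·17 = 499 (mod 1334).
  Combine with x ≡ 1 (mod 3): write x = 499 + 1334·t and require 499 + 1334·t ≡ 1 (mod 3), i.e. 1334·t ≡ 1 − 499 ≡ 0 (mod 3). Since 1334^(−1) ≡ 2 (mod 3) (1334 ≡ 2 (mod 3)), t ≡ 2·0 ≡ 0 (mod 3). So x ≡ 499 + 1334·0 = 499 (mod 4002).
Unique solution in [0, 4002): x = 499.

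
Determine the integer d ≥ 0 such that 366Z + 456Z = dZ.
In the PID Z, (a, b) is generated by gcd(a, b). Compute gcd(456, 366) with the extended Euclidean algorithm, tracking rows (r, s, t) with s·456 + t·366 = r:
  row A: (456, 1, 0)   [1·456 + 0·366 = 456]
  row B: (366, 0, 1)   [0·456 + 1·366 = 366]
  456 = 1·366 + 90   → row C = row A − 1·row B = (90, 1, −1)   [check: 1·456 − 1·366 = 90]
  366 = 4·90 + 6   → row D = row B − 4·row C = (6, −4, 5)   [check: −4·456 + 5·366 = 6]
  90 = 15·6 + 0   → remainder 0, stop. gcd = 6 (last nonzero row D).
So gcd(366, 456) = 6, with Bézout identity −4·456 + 5·366 = 6. Containment (⊇): the Bézout identity exhibits 6 as an element of (366, 456), giving (6) ⊆ (366, 456). Containment (⊆): since 6 | 366 and 6 | 456 (366 = 6·61, 456 = 6·76), every Z-linear combination of 366 and 456 is divisible by 6, so (366, 456) ⊆ (6). Therefore (366, 456) = (6), d = 6.

Final answer: (366, 456) = (6); d = 6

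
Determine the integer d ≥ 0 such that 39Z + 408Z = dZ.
In the PID Z, (a, b) is generated by gcd(a, b). Compute gcd(408, 39) with the extended Euclidean algorithm, tracking rows (r, s, t) with s·408 + t·39 = r:
  row A: (408, 1, 0)   [1·408 + 0·39 = 408]
  row B: (39, 0, 1)   [0·408 + 1·39 = 39]
  408 = 10·39 + 18   → row C = row A − 10·row B = (18, 1, −10)   [check: 1·408 − 10·39 = 18]
  39 = 2·18 + 3   → row D = row B − 2·row C = (3, −2, 21)   [check: −2·408 + 21·39 = 3]
  18 = 6·3 + 0   → remainder 0, stop. gcd = 3 (last nonzero row D).
So gcd(39, 408) = 3, with Bézout identity −2·408 + 21·39 = 3. Containment (⊇): the Bézout identity exhibits 3 as an element of (39, 408), giving (3) ⊆ (39, 408). Containment (⊆): since 3 | 39 and 3 | 408 (39 = 3·13, 408 = 3·136), every Z-linear combination of 39 and 408 is divisible by 3, so (39, 408) ⊆ (3). Therefore (39, 408) = (3), d = 3.

Final answer: (39, 408) = (3); d = 3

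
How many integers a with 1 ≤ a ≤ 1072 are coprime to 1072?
The number of a ∈ {1, ..., 1072} with gcd(a, 1072) = 1 is by definition Euler's totient φ(1072). φ is multiplicative, with φ(p^e) = p^e − p^(e−1). Factorise 1072 = 2^4 · 67. Then
  φ(1072) = (2^4 − 2^3) · (67 − 1) = 8 · 66 = 528.
So there are 528 such integers.

Final answer: 528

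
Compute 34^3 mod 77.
34

Use repeated squaring. Binary(3) = 11. Walk through the bits of the exponent 3 left-to-right: at each bit after the leading one, square the running value, then multiply by 34 if the bit is 1 (always reducing mod 77):
  bit 1 = 1 (leading): start with 34.
  bit 2 = 1: square 34^2 = 1156 ≡ 1; bit is 1, so multiply 1·34 = 34 (mod 77).
Final value: 34^3 ≡ 34 (mod 77).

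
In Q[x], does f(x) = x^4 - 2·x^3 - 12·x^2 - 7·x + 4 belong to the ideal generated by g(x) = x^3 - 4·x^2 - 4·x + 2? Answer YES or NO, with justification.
In Q[x] the ideal (g) consists of all multiples of g, so f ∈ (g) iff g | f, i.e. iff the remainder of f on division by g is 0. Divide f by g (g is monic, so eliminate the leading term of the running remainder at each step):
  leading term x^4: subtract (x)·g(x) = x^4 - 4·x^3 - 4·x^2 + 2·x, leaving 2·x^3 - 8·x^2 - 9·x + 4
  leading term 2·x^3: subtract (2)·g(x) = 2·x^3 - 8·x^2 - 8·x + 4, leaving -x
The remainder r(x) = -x ≠ 0 (and deg r < deg g), so g ∤ f, i.e. f ∉ (g).

Final answer: NO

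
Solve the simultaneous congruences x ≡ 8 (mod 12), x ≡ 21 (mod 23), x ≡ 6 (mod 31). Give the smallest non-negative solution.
x ≡ 6392 (mod 8556); the representative in [0, 8556) is 6392

The moduli 12, 23, 31 are pairwise coprime, so by the CRT there is a unique solution mod 12·23·31 = 8556.
Solve by successive substitution. Start with x ≡ 8 (mod 12).
  Combine with x ≡ 21 (mod 23): write x = 8 + 12·t and require 8 + 12·t ≡ 21 (mod 23), i.e. 12·t ≡ 21 − 8 ≡ 13 (mod 23). Since 12^(−1) ≡ 2 (mod 23), t ≡ 2·13 ≡ 3 (mod 23). So x ≡ 8 + 12·3 = 44 (mod 276).
  Combine with x ≡ 6 (mod 31): write x = 44 + 276·t and require 44 + 276·t ≡ 6 (mod 31), i.e. 276·t ≡ 6 − 44 ≡ 24 (mod 31). Since 276^(−1) ≡ 10 (mod 31) (276 ≡ 28 (mod 31)), t ≡ 10·24 ≡ 23 (mod 31). So x ≡ 44 + 276·23 = 6392 (mod 8556).
Unique solution in [0, 8556): x = 6392.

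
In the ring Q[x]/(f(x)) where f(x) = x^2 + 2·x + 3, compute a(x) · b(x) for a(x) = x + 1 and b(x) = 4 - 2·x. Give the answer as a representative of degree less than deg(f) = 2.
a · b ≡ 6·x + 10 (mod f(x))

First multiply in Q[x] without reducing: a · b = -2·x^2 + 2·x + 4. Now divide by f(x) = x^2 + 2·x + 3, eliminating the leading term at each step:
  leading term -2·x^2: subtract (-2)·f(x) = -2·x^2 - 4·x - 6, leaving 6·x + 10
The degree is now < 2, so this is the remainder. Hence a · b ≡ 6·x + 10 in Q[x]/(f).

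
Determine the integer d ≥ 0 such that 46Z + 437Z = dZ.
(46, 437) = (23); d = 23

In the PID Z, (a, b) is generated by gcd(a, b). Compute gcd(437, 46) with the extended Euclidean algorithm, tracking rows (r, s, t) with s·437 + t·46 = r:
  row A: (437, 1, 0)   [1·437 + 0·46 = 437]
  row B: (46, 0, 1)   [0·437 + 1·46 = 46]
  437 = 9·46 + 23   → row C = row A − 9·row B = (23, 1, −9)   [check: 1·437 − 9·46 = 23]
  46 = 2·23 + 0   → remainder 0, stop. gcd = 23 (last nonzero row C).
So gcd(46, 437) = 23, with Bézout identity 1·437 − 9·46 = 23. Containment (⊇): the Bézout identity exhibits 23 as an element of (46, 437), giving (23) ⊆ (46, 437). Containment (⊆): since 23 | 46 and 23 | 437 (46 = 23·2, 437 = 23·19), every Z-linear combination of 46 and 437 is divisible by 23, so (46, 437) ⊆ (23). Therefore (46, 437) = (23), d = 23.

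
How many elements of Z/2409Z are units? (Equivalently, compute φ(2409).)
Z/2409Z has φ(2409) = 1440 units

An element a ∈ Z/2409Z is a unit iff gcd(a, 2409) = 1, so the number of units is φ(2409). φ is multiplicative, with φ(p^e) = p^e − p^(e−1). Factorise 2409 = 3 · 11 · 73. Then
  φ(2409) = (3 − 1) · (11 − 1) · (73 − 1) = 2 · 10 · 72 = 1440.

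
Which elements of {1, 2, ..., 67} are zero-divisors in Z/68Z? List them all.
nonzero zero-divisors of Z/68Z = {2, 4, 6, 8, 10, 12, 14, 16, 17, 18, 20, 22, 24, 26, 28, 30, 32, 34, 36, 38, 40, 42, 44, 46, 48, 50, 51, 52, 54, 56, 58, 60, 62, 64, 66}

An element a ∈ Z/68Z (with a ≠ 0) is a zero-divisor iff gcd(a, 68) > 1 (because a is a unit precisely when gcd(a, n) = 1, and in Z/nZ every nonzero, non-unit element is a zero-divisor). Scan a = 1, ..., 67 and keep those with gcd(a, 68) > 1:
  gcd(2, 68) = 2, gcd(4, 68) = 4, gcd(6, 68) = 2, gcd(8, 68) = 4, gcd(10, 68) = 2, gcd(12, 68) = 4, gcd(14, 68) = 2, gcd(16, 68) = 4, gcd(17, 68) = 17, gcd(18, 68) = 2, gcd(20, 68) = 4, gcd(22, 68) = 2, gcd(24, 68) = 4, gcd(26, 68) = 2, gcd(28, 68) = 4, gcd(30, 68) = 2, gcd(32, 68) = 4, gcd(34, 68) = 34, gcd(36, 68) = 4, gcd(38, 68) = 2, gcd(40, 68) = 4, gcd(42, 68) = 2, gcd(44, 68) = 4, gcd(46, 68) = 2, gcd(48, 68) = 4, gcd(50, 68) = 2, gcd(51, 68) = 17, gcd(52, 68) = 4, gcd(54, 68) = 2, gcd(56, 68) = 4, gcd(58, 68) = 2, gcd(60, 68) = 4, gcd(62, 68) = 2, gcd(64, 68) = 4, gcd(66, 68) = 2.
All other a ∈ {1, ..., 67} have gcd(a, 68) = 1 and are units. So the nonzero zero-divisors are exactly the 35 values of a appearing in this scan.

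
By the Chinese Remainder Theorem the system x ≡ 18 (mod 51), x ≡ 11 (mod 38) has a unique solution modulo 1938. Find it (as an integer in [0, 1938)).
The moduli 51, 38 are pairwise coprime, so by the CRT there is a unique solution mod 51·38 = 1938.
Solve by successive substitution. Start with x ≡ 18 (mod 51).
  Combine with x ≡ 11 (mod 38): write x = 18 + 51·t and require 18 + 51·t ≡ 11 (mod 38), i.e. 51·t ≡ 11 − 18 ≡ 31 (mod 38). Since 51^(−1) ≡ 3 (mod 38) (51 ≡ 13 (mod 38)), t ≡ 3·31 ≡ 17 (mod 38). So x ≡ 18 + 51·17 = 885 (mod 1938).
Unique solution in [0, 1938): x = 885.

Final answer: x ≡ 885 (mod 1938); the representative in [0, 1938) is 885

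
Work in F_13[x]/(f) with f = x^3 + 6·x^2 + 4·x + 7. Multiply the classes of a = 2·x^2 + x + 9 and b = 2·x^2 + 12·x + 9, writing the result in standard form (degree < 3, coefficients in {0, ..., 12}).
Multiply as integer polynomials: a · b = 4·x^4 + 26·x^3 + 48·x^2 + 117·x + 81. Reducing coefficients mod 13: a · b ≡ 4·x^4 + 9·x^2 + 3. Now divide by f(x) = x^3 + 6·x^2 + 4·x + 7 in F_13[x], eliminating the leading term at each step:
  leading term 4·x^4: subtract (4·x)·f(x) = 4·x^4 + 11·x^3 + 3·x^2 + 2·x, leaving 2·x^3 + 6·x^2 + 11·x + 3 (coefficients mod 13)
  leading term 2·x^3: subtract (2)·f(x) = 2·x^3 + 12·x^2 + 8·x + 1, leaving 7·x^2 + 3·x + 2 (coefficients mod 13)
The degree is now < 3, so this is the remainder. Hence a · b ≡ 7·x^2 + 3·x + 2 in F_13[x]/(f).

Final answer: a · b ≡ 7·x^2 + 3·x + 2 (mod f(x))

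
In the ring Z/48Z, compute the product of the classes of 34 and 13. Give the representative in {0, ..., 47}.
10

Both factors are already reduced mod 48. 34 · 13 = 442. Dividing by 48: 442 = 9·48 + 10. So (34 · 13) mod 48 = 10.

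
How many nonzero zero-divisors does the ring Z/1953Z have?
Z/1953Z has 872 nonzero zero-divisors

In Z/1953Z each nonzero element is either a unit (gcd with 1953 is 1) or a zero-divisor (gcd > 1). The number of units is φ(1953): factorise 1953 = 3^2 · 7 · 31, so φ(1953) = (3^2 − 3^1) · (7 − 1) · (31 − 1) = 6 · 6 · 30 = 1080. The nonzero elements number 1953 − 1 = 1952. Hence the nonzero zero-divisors number 1952 − 1080 = 872.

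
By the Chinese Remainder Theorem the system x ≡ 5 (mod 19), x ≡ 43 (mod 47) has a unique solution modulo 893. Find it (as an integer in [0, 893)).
The moduli 19, 47 are pairwise coprime, so by the CRT there is a unique solution mod 19·47 = 893.
Solve by successive substitution. Start with x ≡ 5 (mod 19).
  Combine with x ≡ 43 (mod 47): write x = 5 + 19·t and require 5 + 19·t ≡ 43 (mod 47), i.e. 19·t ≡ 43 − 5 ≡ 38 (mod 47). Since 19^(−1) ≡ 5 (mod 47), t ≡ 5·38 ≡ 2 (mod 47). So x ≡ 5 + 19·2 = 43 (mod 893).
Unique solution in [0, 893): x = 43.

Final answer: x ≡ 43 (mod 893); the representative in [0, 893) is 43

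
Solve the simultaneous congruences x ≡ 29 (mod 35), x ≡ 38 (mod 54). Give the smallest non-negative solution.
x ≡ 1604 (mod 1890); the representative in [0, 1890) is 1604

The moduli 35, 54 are pairwise coprime, so by the CRT there is a unique solution mod 35·54 = 1890.
Solve by successive substitution. Start with x ≡ 29 (mod 35).
  Combine with x ≡ 38 (mod 54): write x = 29 + 35·t and require 29 + 35·t ≡ 38 (mod 54), i.e. 35·t ≡ 38 − 29 ≡ 9 (mod 54). Since 35^(−1) ≡ 17 (mod 54), t ≡ 17·9 ≡ 45 (mod 54). So x ≡ 29 + 35·45 = 1604 (mod 1890).
Unique solution in [0, 1890): x = 1604.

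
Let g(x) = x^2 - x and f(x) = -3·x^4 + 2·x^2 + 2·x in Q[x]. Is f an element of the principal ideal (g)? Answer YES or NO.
In Q[x] the ideal (g) consists of all multiples of g, so f ∈ (g) iff g | f, i.e. iff the remainder of f on division by g is 0. Divide f by g (g is monic, so eliminate the leading term of the running remainder at each step):
  leading term -3·x^4: subtract (-3·x^2)·g(x) = -3·x^4 + 3·x^3, leaving -3·x^3 + 2·x^2 + 2·x
  leading term -3·x^3: subtract (-3·x)·g(x) = -3·x^3 + 3·x^2, leaving -x^2 + 2·x
  leading term -x^2: subtract (-1)·g(x) = -x^2 + x, leaving x
The remainder r(x) = x ≠ 0 (and deg r < deg g), so g ∤ f, i.e. f ∉ (g).

Final answer: NO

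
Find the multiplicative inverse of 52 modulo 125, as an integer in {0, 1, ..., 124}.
Apply the extended Euclidean algorithm to (125, 52), tracking rows (r, s, t) with s·125 + t·52 = r. Each division r_prev = q·r_cur + r_new produces the new row as (previous row) − q·(current row):
  row A: (125, 1, 0)   [1·125 + 0·52 = 125]
  row B: (52, 0, 1)   [0·125 + 1·52 = 52]
  125 = 2·52 + 21   → row C = row A − 2·row B = (21, 1, −2)   [check: 1·125 − 2·52 = 21]
  52 = 2·21 + 10   → row D = row B − 2·row C = (10, −2, 5)   [check: −2·125 + 5·52 = 10]
  21 = 2·10 + 1   → row E = row C − 2·row D = (1, 5, −12)   [check: 5·125 − 12·52 = 1]
  10 = 10·1 + 0   → remainder 0, stop. gcd = 1 (last nonzero row E).
The gcd is 1, so 52 is invertible mod 125. The last nonzero row gives 5·125 − 12·52 = 1, so t = −12. So 52^(−1) ≡ −12 ≡ 113 (mod 125). Verify: 52 · 113 = 5876 ≡ 1 (mod 125). ✓

Final answer: 52^(−1) ≡ 113 (mod 125)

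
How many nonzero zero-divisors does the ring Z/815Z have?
Z/815Z has 166 nonzero zero-divisors

In Z/815Z each nonzero element is either a unit (gcd with 815 is 1) or a zero-divisor (gcd > 1). The number of units is φ(815): factorise 815 = 5 · 163, so φ(815) = (5 − 1) · (163 − 1) = 4 · 162 = 648. The nonzero elements number 815 − 1 = 814. Hence the nonzero zero-divisors number 814 − 648 = 166.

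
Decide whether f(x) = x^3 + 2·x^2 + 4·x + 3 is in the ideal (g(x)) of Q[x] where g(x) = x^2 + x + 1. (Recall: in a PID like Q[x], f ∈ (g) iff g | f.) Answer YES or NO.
In Q[x] the ideal (g) consists of all multiples of g, so f ∈ (g) iff g | f, i.e. iff the remainder of f on division by g is 0. Divide f by g (g is monic, so eliminate the leading term of the running remainder at each step):
  leading term x^3: subtract (x)·g(x) = x^3 + x^2 + x, leaving x^2 + 3·x + 3
  leading term x^2: subtract (1)·g(x) = x^2 + x + 1, leaving 2·x + 2
The remainder r(x) = 2·x + 2 ≠ 0 (and deg r < deg g), so g ∤ f, i.e. f ∉ (g).

Final answer: NO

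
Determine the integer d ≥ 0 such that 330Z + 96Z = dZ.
In the PID Z, (a, b) is generated by gcd(a, b). Compute gcd(330, 96) with the extended Euclidean algorithm, tracking rows (r, s, t) with s·330 + t·96 = r:
  row A: (330, 1, 0)   [1·330 + 0·96 = 330]
  row B: (96, 0, 1)   [0·330 + 1·96 = 96]
  330 = 3·96 + 42   → row C = row A − 3·row B = (42, 1, −3)   [check: 1·330 − 3·96 = 42]
  96 = 2·42 + 12   → row D = row B − 2·row C = (12, −2, 7)   [check: −2·330 + 7·96 = 12]
  42 = 3·12 + 6   → row E = row C − 3·row D = (6, 7, −24)   [check: 7·330 − 24·96 = 6]
  12 = 2·6 + 0   → remainder 0, stop. gcd = 6 (last nonzero row E).
So gcd(330, 96) = 6, with Bézout identity 7·330 − 24·96 = 6. Containment (⊇): the Bézout identity exhibits 6 as an element of (330, 96), giving (6) ⊆ (330, 96). Containment (⊆): since 6 | 330 and 6 | 96 (330 = 6·55, 96 = 6·16), every Z-linear combination of 330 and 96 is divisible by 6, so (330, 96) ⊆ (6). Therefore (330, 96) = (6), d = 6.

Final answer: (330, 96) = (6); d = 6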